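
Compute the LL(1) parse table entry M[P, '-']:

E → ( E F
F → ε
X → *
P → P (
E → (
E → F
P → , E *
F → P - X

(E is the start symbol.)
Empty (error entry)

To find M[P, '-'], we find productions for P where '-' is in the predict set (PREDICT(N → α) = (FIRST(α) \ {ε}) ∪ (FOLLOW(N) if α ⇒* ε)).

Relevant sets:
  FIRST(P) = { ',' }

P → P (: PREDICT = { ',' }
P → , E *: PREDICT = { ',' }

M[P, '-'] is empty (no production applies)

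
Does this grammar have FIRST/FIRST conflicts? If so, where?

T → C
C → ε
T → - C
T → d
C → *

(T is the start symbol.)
FIRST sets of the non-terminals at (or reachable through a nullable prefix from) the front of some alternative:
  FIRST(C) = { '*', ε }

Productions for T:
  T → C: FIRST = { '*', ε }
  T → - C: FIRST = { '-' }
  T → d: FIRST = { 'd' }
Productions for C:
  C → ε: FIRST = { ε }
  C → *: FIRST = { '*' }

All alternatives of each non-terminal have pairwise disjoint FIRST sets.

Answer: No FIRST/FIRST conflicts.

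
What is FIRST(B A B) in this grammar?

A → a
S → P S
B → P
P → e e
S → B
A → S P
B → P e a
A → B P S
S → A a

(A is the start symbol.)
FIRST sets of the non-terminals involved (from the grammar, by fixed-point iteration):
  FIRST(B) = { 'e' }

To compute FIRST(B A B), process the symbols left to right:
Symbol B is a non-terminal. Add FIRST(B) \ {ε} = { 'e' }
B is not nullable (ε ∉ FIRST(B)), so stop here.
FIRST(B A B) = { 'e' }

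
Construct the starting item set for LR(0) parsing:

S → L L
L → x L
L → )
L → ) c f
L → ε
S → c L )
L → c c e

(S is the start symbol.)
{ [L → . ) c f], [L → . )], [L → . c c e], [L → . x L], [L → .], [S → . L L], [S → . c L )], [S' → . S] }

First, augment the grammar with S' → S
I₀ = CLOSURE({ [S' → . S] }):
  [S' → . S] has the dot before S: add [S → . L L], [S → . c L )]
  [S → . L L] has the dot before L: add [L → . x L], [L → . )], [L → . ) c f], [L → .], [L → . c c e]
No further items can be added.

I₀ = { [L → . ) c f], [L → . )], [L → . c c e], [L → . x L], [L → .], [S → . L L], [S → . c L )], [S' → . S] }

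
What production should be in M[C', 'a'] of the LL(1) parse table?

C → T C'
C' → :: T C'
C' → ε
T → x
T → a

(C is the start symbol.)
Empty (error entry)

To find M[C', 'a'], we find productions for C' where 'a' is in the predict set (PREDICT(N → α) = (FIRST(α) \ {ε}) ∪ (FOLLOW(N) if α ⇒* ε)).

Relevant sets:
  FOLLOW(C') = { $ }

C' → :: T C': PREDICT = { '::' }
C' → ε: PREDICT = { $ }

M[C', 'a'] is empty (no production applies)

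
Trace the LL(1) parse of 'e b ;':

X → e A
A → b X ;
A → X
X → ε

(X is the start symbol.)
LL(1) parsing maintains a stack (initially the start symbol over $) and the input. At each step: if the stack top is a terminal, match it against the current input token; if it is a non-terminal N, replace it with the RHS of M[N, lookahead] (the unique production whose predict set contains the lookahead).

Stack is shown with the top on the left.

Stack    Input    Action
------------------------
X $      e b ; $  output X → e A
e A $    e b ; $  match 'e'
A $      b ; $    output A → b X ;
b X ; $  b ; $    match 'b'
X ; $    ; $      output X → ε
; $      ; $      match ';'
$        $        accept

The string is accepted.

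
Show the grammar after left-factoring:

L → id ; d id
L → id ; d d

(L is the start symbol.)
Left-factoring transforms A → αβ₁ | αβ₂ into A → αA' and A' → β₁ | β₂
(α is the longest common prefix among the alternatives). Repeat until
no nonterminal has two alternatives with a common prefix.

Round 1: L has alternatives sharing prefix 'id ; d'. Introduce L': L → id ; d L'
  Add: L' → id
  Add: L' → d

No remaining common prefixes — done.

Resulting grammar:
L → id ; d L'
L' → id
L' → d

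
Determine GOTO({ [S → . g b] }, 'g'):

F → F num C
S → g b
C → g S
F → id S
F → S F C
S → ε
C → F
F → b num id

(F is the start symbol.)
{ [S → g . b] }

GOTO(I, 'g') = CLOSURE({ [A → αX.β] : [A → α.Xβ] ∈ I, X = 'g' })

Items with dot before 'g', with the dot advanced:
  [S → . g b] → [S → g . b]
Closure adds nothing (no advanced item has the dot before a non-terminal).

GOTO = { [S → g . b] }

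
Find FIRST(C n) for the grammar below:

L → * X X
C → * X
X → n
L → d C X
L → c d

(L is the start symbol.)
FIRST sets of the non-terminals involved (from the grammar, by fixed-point iteration):
  FIRST(C) = { '*' }

To compute FIRST(C n), process the symbols left to right:
Symbol C is a non-terminal. Add FIRST(C) \ {ε} = { '*' }
C is not nullable (ε ∉ FIRST(C)), so stop here.
FIRST(C n) = { '*' }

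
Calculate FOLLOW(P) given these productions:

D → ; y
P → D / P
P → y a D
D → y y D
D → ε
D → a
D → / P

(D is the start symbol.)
To compute FOLLOW(P), find every occurrence of P on a right-hand side N → α P β: add FIRST(β) \ {ε}, and if β is empty or nullable also add FOLLOW(N). Iterate to a fixed point.

In P → D / P: P is at the end; this adds FOLLOW(P) to itself — nothing new
In D → / P: P is at the end, add FOLLOW(D)

The FOLLOW sets referred to above (computed the same way, to a fixed point):
  FOLLOW(D) = { $, '/' }

Taking the union: FOLLOW(P) = { $, '/' }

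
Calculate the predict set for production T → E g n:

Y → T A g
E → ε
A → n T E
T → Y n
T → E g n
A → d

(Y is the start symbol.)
{ 'g' }

PREDICT(T → E g n) = (FIRST(RHS) \ {ε}) ∪ (FOLLOW(T) if ε ∈ FIRST(RHS), i.e. RHS ⇒* ε)
FIRST(E) = { ε }
FIRST(E g n) = { 'g' }
ε ∉ FIRST(E g n), so FOLLOW(T) is not added.
PREDICT(T → E g n) = { 'g' }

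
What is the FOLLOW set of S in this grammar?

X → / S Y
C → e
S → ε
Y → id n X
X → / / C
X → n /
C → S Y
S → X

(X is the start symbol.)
{ 'id' }

To compute FOLLOW(S), find every occurrence of S on a right-hand side N → α S β: add FIRST(β) \ {ε}, and if β is empty or nullable also add FOLLOW(N). Iterate to a fixed point.

In X → / S Y: S is followed by Y, add FIRST(Y) \ {ε} = { 'id' }
In C → S Y: S is followed by Y, add FIRST(Y) \ {ε} = { 'id' }

Taking the union: FOLLOW(S) = { 'id' }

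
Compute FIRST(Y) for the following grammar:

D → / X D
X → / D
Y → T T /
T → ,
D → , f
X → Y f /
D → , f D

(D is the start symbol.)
To compute FIRST(Y), examine every production with Y on the left-hand side, reading each right-hand side left to right until a non-nullable symbol is reached.

FIRST sets of the other non-terminals involved (by the same procedure, iterated to a fixed point):
  FIRST(T) = { ',' }

From Y → T T /:
  - T is a non-terminal: add FIRST(T) \ {ε} = { ',' }
    T is not nullable, so stop

Collecting: FIRST(Y) = { ',' }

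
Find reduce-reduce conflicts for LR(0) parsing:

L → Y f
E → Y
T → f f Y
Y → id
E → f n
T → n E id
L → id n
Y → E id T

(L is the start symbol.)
Yes — I18: [E → Y .] vs [T → f f Y .]

A reduce-reduce conflict occurs when an LR(0) state has two complete items [A → α .] and [B → β .] — both call for a reduction, and with no lookahead the parser cannot choose between them.

Augment with L' → L and build the canonical LR(0) collection (I0 = CLOSURE({[L' → . L]}), then GOTO on every symbol after a dot until no new states appear). It has 19 states:
  I0: { [E → . Y], [E → . f n], [L → . Y f], [L → . id n], [L' → . L], [Y → . E id T], [Y → . id] }  — shift
  I1: { [Y → E . id T] }  — shift
  I2: { [L' → L .] }  — accept
  I3: { [E → Y .], [L → Y . f] }  — shift, reduce
  I4: { [E → f . n] }  — shift
  I5: { [L → id . n], [Y → id .] }  — shift, reduce
  I6: { [L → id n .] }  — reduce
  I7: { [E → f n .] }  — reduce
  I8: { [L → Y f .] }  — reduce
  I9: { [T → . f f Y], [T → . n E id], [Y → E id . T] }  — shift
  I10: { [Y → E id T .] }  — reduce
  I11: { [T → f . f Y] }  — shift
  I12: { [E → . Y], [E → . f n], [T → n . E id], [Y → . E id T], [Y → . id] }  — shift
  I13: { [T → n E . id], [Y → E . id T] }  — shift
  I14: { [E → Y .] }  — reduce
  I15: { [Y → id .] }  — reduce
  I16: { [T → . f f Y], [T → . n E id], [T → n E id .], [Y → E id . T] }  — shift, reduce
  I17: { [E → . Y], [E → . f n], [T → f f . Y], [Y → . E id T], [Y → . id] }  — shift
  I18: { [E → Y .], [T → f f Y .] }  — 2 reduces

I18 contains complete items [E → Y .], [T → f f Y .] — reduce-reduce conflict.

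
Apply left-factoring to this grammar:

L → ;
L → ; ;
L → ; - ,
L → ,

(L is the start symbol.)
L → ; L'
L' → ε
L' → ;
L' → - ,
L → ,

Left-factoring transforms A → αβ₁ | αβ₂ into A → αA' and A' → β₁ | β₂
(α is the longest common prefix among the alternatives). Repeat until
no nonterminal has two alternatives with a common prefix.

Round 1: L has alternatives sharing prefix ';'. Introduce L': L → ; L'
  Add: L' → ε
  Add: L' → ;
  Add: L' → - ,

No remaining common prefixes — done.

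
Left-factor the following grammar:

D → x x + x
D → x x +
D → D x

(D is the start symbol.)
Left-factoring transforms A → αβ₁ | αβ₂ into A → αA' and A' → β₁ | β₂
(α is the longest common prefix among the alternatives). Repeat until
no nonterminal has two alternatives with a common prefix.

Round 1: D has alternatives sharing prefix 'x x +'. Introduce D': D → x x + D'
  Add: D' → x
  Add: D' → ε

No remaining common prefixes — done.

Resulting grammar:
D → x x + D'
D' → x
D' → ε
D → D x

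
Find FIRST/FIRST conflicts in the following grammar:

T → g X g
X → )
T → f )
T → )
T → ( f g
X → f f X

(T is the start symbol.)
A FIRST/FIRST conflict occurs when two productions N → α and N → β for the same non-terminal have FIRST(α) ∩ FIRST(β) ≠ ∅ (with ε ∈ FIRST of a nullable right-hand side, so two nullable alternatives also conflict).

Productions for T:
  T → g X g: FIRST = { 'g' }
  T → f ): FIRST = { 'f' }
  T → ): FIRST = { ')' }
  T → ( f g: FIRST = { '(' }
Productions for X:
  X → ): FIRST = { ')' }
  X → f f X: FIRST = { 'f' }

All alternatives of each non-terminal have pairwise disjoint FIRST sets.

Answer: No FIRST/FIRST conflicts.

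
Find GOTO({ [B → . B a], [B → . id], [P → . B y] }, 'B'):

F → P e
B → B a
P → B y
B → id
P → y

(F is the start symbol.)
GOTO(I, 'B') = CLOSURE({ [A → αX.β] : [A → α.Xβ] ∈ I, X = 'B' })

Items with dot before 'B', with the dot advanced:
  [B → . B a] → [B → B . a]
  [P → . B y] → [P → B . y]
Closure adds nothing (no advanced item has the dot before a non-terminal).

GOTO = { [B → B . a], [P → B . y] }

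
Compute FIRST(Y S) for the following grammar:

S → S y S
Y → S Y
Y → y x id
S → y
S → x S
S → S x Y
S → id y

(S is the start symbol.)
FIRST sets of the non-terminals involved (from the grammar, by fixed-point iteration):
  FIRST(Y) = { 'id', 'x', 'y' }

To compute FIRST(Y S), process the symbols left to right:
Symbol Y is a non-terminal. Add FIRST(Y) \ {ε} = { 'id', 'x', 'y' }
Y is not nullable (ε ∉ FIRST(Y)), so stop here.
FIRST(Y S) = { 'id', 'x', 'y' }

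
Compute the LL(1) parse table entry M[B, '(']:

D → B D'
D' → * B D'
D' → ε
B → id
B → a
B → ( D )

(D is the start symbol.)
To find M[B, '('], we find productions for B where '(' is in the predict set (PREDICT(N → α) = (FIRST(α) \ {ε}) ∪ (FOLLOW(N) if α ⇒* ε)).

B → id: PREDICT = { 'id' }
B → a: PREDICT = { 'a' }
B → ( D ): PREDICT = { '(' }
  '(' is in predict set, so this production goes in M[B, '(']

M[B, '('] = B → ( D )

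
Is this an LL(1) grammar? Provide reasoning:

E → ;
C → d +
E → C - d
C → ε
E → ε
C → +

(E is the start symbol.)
Yes, the grammar is LL(1).

Relevant sets:
  FIRST(C) = { '+', 'd', ε }
  FOLLOW(E) = { $ }
  FOLLOW(C) = { '-' }

For E:
  PREDICT(E → ';') = { ';' }
  PREDICT(E → C '-' d) = { '+', '-', 'd' }
  PREDICT(E → ε) = { $ }
For C:
  PREDICT(C → d '+') = { 'd' }
  PREDICT(C → ε) = { '-' }
  PREDICT(C → '+') = { '+' }

All predict sets are disjoint. The grammar IS LL(1).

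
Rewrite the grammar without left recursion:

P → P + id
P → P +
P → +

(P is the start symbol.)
P is directly left-recursive. The standard transformation for
  A → A α₁ | ... | A α_m | β₁ | ... | β_n
is
  A  → β₁ A' | ... | β_n A'
  A' → α₁ A' | ... | α_m A' | ε

P → + becomes P → + P'
P → P + id becomes P' → + id P'
P → P + becomes P' → + P'
Add P' → ε

Resulting grammar:
P → + P'
P' → + id P'
P' → + P'
P' → ε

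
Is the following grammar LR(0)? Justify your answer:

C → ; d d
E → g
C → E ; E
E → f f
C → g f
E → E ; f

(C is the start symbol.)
No. Shift-reduce conflict between [E → g .] and [C → g . f]

A grammar is LR(0) if no state in the canonical LR(0) collection has:
  - both a shift item (dot before a terminal) and a complete item (shift-reduce conflict), or
  - two or more complete items (reduce-reduce conflict; the accept item [C' → C .] counts as a complete item here).

Augment with C' → C and build the canonical LR(0) collection (I0 = CLOSURE({[C' → . C]}), then GOTO on every symbol after a dot until no new states appear). It has 16 states:
  I0: { [C → . ; d d], [C → . E ; E], [C → . g f], [C' → . C], [E → . E ; f], [E → . f f], [E → . g] }  — shift
  I1: { [C → ; . d d] }  — shift
  I2: { [C' → C .] }  — accept
  I3: { [C → E . ; E], [E → E . ; f] }  — shift
  I4: { [E → f . f] }  — shift
  I5: { [C → g . f], [E → g .] }  — shift, reduce
  I6: { [C → g f .] }  — reduce
  I7: { [E → f f .] }  — reduce
  I8: { [C → E ; . E], [E → . E ; f], [E → . f f], [E → . g], [E → E ; . f] }  — shift
  I9: { [C → E ; E .], [E → E . ; f] }  — shift, reduce
  I10: { [E → E ; f .], [E → f . f] }  — shift, reduce
  I11: { [E → g .] }  — reduce
  I12: { [E → E ; . f] }  — shift
  I13: { [E → E ; f .] }  — reduce
  I14: { [C → ; d . d] }  — shift
  I15: { [C → ; d d .] }  — reduce

Conflict in state I5:
  Shift-reduce conflict between [E → g .] and [C → g . f]
So the grammar is NOT LR(0).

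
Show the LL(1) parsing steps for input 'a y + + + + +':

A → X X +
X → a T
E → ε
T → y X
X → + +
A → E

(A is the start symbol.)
LL(1) parsing maintains a stack (initially the start symbol over $) and the input. At each step: if the stack top is a terminal, match it against the current input token; if it is a non-terminal N, replace it with the RHS of M[N, lookahead] (the unique production whose predict set contains the lookahead).

Stack is shown with the top on the left.

Stack      Input            Action
----------------------------------
A $        a y + + + + + $  output A → X X +
X X + $    a y + + + + + $  output X → a T
a T X + $  a y + + + + + $  match 'a'
T X + $    y + + + + + $    output T → y X
y X X + $  y + + + + + $    match 'y'
X X + $    + + + + + $      output X → + +
+ + X + $  + + + + + $      match '+'
+ X + $    + + + + $        match '+'
X + $      + + + $          output X → + +
+ + + $    + + + $          match '+'
+ + $      + + $            match '+'
+ $        + $              match '+'
$          $                accept

The string is accepted.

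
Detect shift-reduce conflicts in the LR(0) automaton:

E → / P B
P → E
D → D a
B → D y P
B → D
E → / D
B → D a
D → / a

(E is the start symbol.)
Augment with E' → E and build the canonical LR(0) collection (I0 = CLOSURE({[E' → . E]}), then GOTO on every symbol after a dot until no new states appear). It has 15 states:
  I0: { [E → . / D], [E → . / P B], [E' → . E] }  — shift
  I1: { [D → . / a], [D → . D a], [E → . / D], [E → . / P B], [E → / . D], [E → / . P B], [P → . E] }  — shift
  I2: { [E' → E .] }  — accept
  I3: { [D → . / a], [D → . D a], [D → / . a], [E → . / D], [E → . / P B], [E → / . D], [E → / . P B], [P → . E] }  — shift
  I4: { [D → D . a], [E → / D .] }  — shift, reduce
  I5: { [P → E .] }  — reduce
  I6: { [B → . D a], [B → . D y P], [B → . D], [D → . / a], [D → . D a], [E → / P . B] }  — shift
  I7: { [D → / . a] }  — shift
  I8: { [E → / P B .] }  — reduce
  I9: { [B → D . a], [B → D . y P], [B → D .], [D → D . a] }  — shift, reduce
  I10: { [B → D a .], [D → D a .] }  — 2 reduces
  I11: { [B → D y . P], [E → . / D], [E → . / P B], [P → . E] }  — shift
  I12: { [B → D y P .] }  — reduce
  I13: { [D → / a .] }  — reduce
  I14: { [D → D a .] }  — reduce

I4 contains reduce item [E → / D .] and shift item [D → D . a] — shift-reduce conflict.
I9 contains reduce item [B → D .] and shift items [B → D . a], [B → D . y P], [D → D . a] — shift-reduce conflict.

Answer: Yes — I4: [E → / D .] vs [D → D . a]; I9: [B → D .] vs [B → D . a]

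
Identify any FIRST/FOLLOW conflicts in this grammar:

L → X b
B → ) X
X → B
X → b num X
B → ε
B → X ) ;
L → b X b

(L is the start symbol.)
Yes. B → ')' X with FOLLOW(B) on { ')' }; B → X ')' ';' with FOLLOW(B) on { ')', 'b' }; X → b num X with FOLLOW(X) on { 'b' }

Nullable non-terminals: B, X.
FIRST sets used below: FIRST(X) = { ')', 'b', ε }, FIRST(B) = { ')', 'b', ε }

B: nullable alternative(s) B → ε; FOLLOW(B) = { ')', 'b' }
  B → ) X: FIRST \ {ε} = { ')' } — overlaps FOLLOW(B) on { ')' }: CONFLICT
  B → ε: FIRST \ {ε} = { } — this is the only nullable alternative, skip
  B → X ) ;: FIRST \ {ε} = { ')', 'b' } — overlaps FOLLOW(B) on { ')', 'b' }: CONFLICT

X: nullable alternative(s) X → B; FOLLOW(X) = { ')', 'b' }
  X → B: FIRST \ {ε} = { ')', 'b' } — this is the only nullable alternative, skip
  X → b num X: FIRST \ {ε} = { 'b' } — overlaps FOLLOW(X) on { 'b' }: CONFLICT

L has no nullable alternative, so no FIRST/FOLLOW check is needed there.

So the grammar has 3 FIRST/FOLLOW conflicts (marked CONFLICT above).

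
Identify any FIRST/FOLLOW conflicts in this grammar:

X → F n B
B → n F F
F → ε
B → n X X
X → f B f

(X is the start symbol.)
A FIRST/FOLLOW conflict occurs when a non-terminal N has a nullable alternative N → β (β ⇒* ε) and another alternative N → α with FIRST(α) ∩ FOLLOW(N) ≠ ∅: on such a lookahead the parser cannot decide between expanding α and letting N vanish via β.

Nullable non-terminals: F.
F has a nullable alternative but only one production, so nothing to check.

B, X have no nullable alternative, so no FIRST/FOLLOW check is needed there.

No FIRST/FOLLOW conflicts found.

Answer: No FIRST/FOLLOW conflicts.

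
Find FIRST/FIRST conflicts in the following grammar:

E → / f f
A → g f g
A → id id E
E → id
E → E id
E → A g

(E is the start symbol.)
FIRST sets of the non-terminals at (or reachable through a nullable prefix from) the front of some alternative:
  FIRST(E) = { '/', 'g', 'id' }
  FIRST(A) = { 'g', 'id' }

Productions for E:
  E → / f f: FIRST = { '/' }
  E → id: FIRST = { 'id' }
  E → E id: FIRST = { '/', 'g', 'id' }
  E → A g: FIRST = { 'g', 'id' }
Productions for A:
  A → g f g: FIRST = { 'g' }
  A → id id E: FIRST = { 'id' }

Conflict for E: E → / f f and E → E id
  Overlap: { '/' }
Conflict for E: E → id and E → E id
  Overlap: { 'id' }
Conflict for E: E → id and E → A g
  Overlap: { 'id' }
Conflict for E: E → E id and E → A g
  Overlap: { 'g', 'id' }

Answer: Yes. E → '/' f f / E → E id on { '/' }; E → id / E → E id on { 'id' }; E → id / E → A g on { 'id' }; E → E id / E → A g on { 'g', 'id' }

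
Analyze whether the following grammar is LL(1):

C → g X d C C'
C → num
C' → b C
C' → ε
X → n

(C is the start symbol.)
Relevant sets:
  FOLLOW(C') = { $, 'b' }

For C:
  PREDICT(C → g X d C C') = { 'g' }
  PREDICT(C → num) = { 'num' }
For C':
  PREDICT(C' → b C) = { 'b' }
  PREDICT(C' → ε) = { $, 'b' }
X has a single production, so nothing to check there.

Conflict found: Predict set conflict for C': { 'b' }
The grammar is NOT LL(1).

Answer: No. Predict set conflict for C': { 'b' }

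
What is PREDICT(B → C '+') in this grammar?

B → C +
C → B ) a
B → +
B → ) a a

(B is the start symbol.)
{ ')', '+' }

PREDICT(B → C '+') = (FIRST(RHS) \ {ε}) ∪ (FOLLOW(B) if ε ∈ FIRST(RHS), i.e. RHS ⇒* ε)
FIRST(C) = { ')', '+' }
FIRST(C '+') = { ')', '+' }
ε ∉ FIRST(C '+'), so FOLLOW(B) is not added.
PREDICT(B → C '+') = { ')', '+' }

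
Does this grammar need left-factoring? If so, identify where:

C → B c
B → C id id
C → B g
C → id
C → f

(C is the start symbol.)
Left-factoring is needed when two productions for the same non-terminal
share a common prefix on the right-hand side.

Productions for C:
  C → B c
  C → B g
  C → id
  C → f

Found common prefix 'B' in productions for C

Answer: Yes, C has productions with common prefix 'B'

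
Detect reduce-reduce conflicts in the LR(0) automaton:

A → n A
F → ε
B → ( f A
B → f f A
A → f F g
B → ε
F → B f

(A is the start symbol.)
A reduce-reduce conflict occurs when an LR(0) state has two complete items [A → α .] and [B → β .] — both call for a reduction, and with no lookahead the parser cannot choose between them.

Augment with A' → A and build the canonical LR(0) collection (I0 = CLOSURE({[A' → . A]}), then GOTO on every symbol after a dot until no new states appear). It has 15 states:
  I0: { [A → . f F g], [A → . n A], [A' → . A] }  — shift
  I1: { [A' → A .] }  — accept
  I2: { [A → f . F g], [B → . ( f A], [B → . f f A], [B → .], [F → . B f], [F → .] }  — shift, 2 reduces
  I3: { [A → . f F g], [A → . n A], [A → n . A] }  — shift
  I4: { [A → n A .] }  — reduce
  I5: { [B → ( . f A] }  — shift
  I6: { [F → B . f] }  — shift
  I7: { [A → f F . g] }  — shift
  I8: { [B → f . f A] }  — shift
  I9: { [A → . f F g], [A → . n A], [B → f f . A] }  — shift
  I10: { [B → f f A .] }  — reduce
  I11: { [A → f F g .] }  — reduce
  I12: { [F → B f .] }  — reduce
  I13: { [A → . f F g], [A → . n A], [B → ( f . A] }  — shift
  I14: { [B → ( f A .] }  — reduce

I2 contains complete items [B → .], [F → .] — reduce-reduce conflict.

Answer: Yes — I2: [B → .] vs [F → .]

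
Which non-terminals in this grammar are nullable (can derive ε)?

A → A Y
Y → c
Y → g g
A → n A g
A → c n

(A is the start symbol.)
None

There are no ε-productions, so no non-terminal can derive ε.
No non-terminals are nullable.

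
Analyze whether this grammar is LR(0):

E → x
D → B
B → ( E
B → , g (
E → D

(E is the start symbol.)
A grammar is LR(0) if no state in the canonical LR(0) collection has:
  - both a shift item (dot before a terminal) and a complete item (shift-reduce conflict), or
  - two or more complete items (reduce-reduce conflict; the accept item [E' → E .] counts as a complete item here).

Augment with E' → E and build the canonical LR(0) collection (I0 = CLOSURE({[E' → . E]}), then GOTO on every symbol after a dot until no new states appear). It has 10 states:
  I0: { [B → . ( E], [B → . , g (], [D → . B], [E → . D], [E → . x], [E' → . E] }  — shift
  I1: { [B → ( . E], [B → . ( E], [B → . , g (], [D → . B], [E → . D], [E → . x] }  — shift
  I2: { [B → , . g (] }  — shift
  I3: { [D → B .] }  — reduce
  I4: { [E → D .] }  — reduce
  I5: { [E' → E .] }  — accept
  I6: { [E → x .] }  — reduce
  I7: { [B → , g . (] }  — shift
  I8: { [B → , g ( .] }  — reduce
  I9: { [B → ( E .] }  — reduce

Every state is either a pure shift/goto state or contains exactly one complete item and nothing to shift — no conflicts. The grammar is LR(0).

Answer: Yes, the grammar is LR(0)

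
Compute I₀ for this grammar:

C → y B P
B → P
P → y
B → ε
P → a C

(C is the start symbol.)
First, augment the grammar with C' → C
I₀ = CLOSURE({ [C' → . C] }):
  [C' → . C] has the dot before C: add [C → . y B P]
No further items can be added.

I₀ = { [C → . y B P], [C' → . C] }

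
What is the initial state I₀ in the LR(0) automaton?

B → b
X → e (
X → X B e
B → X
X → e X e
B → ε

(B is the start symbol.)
First, augment the grammar with B' → B
I₀ = CLOSURE({ [B' → . B] }):
  [B' → . B] has the dot before B: add [B → . b], [B → . X], [B → .]
  [B → . X] has the dot before X: add [X → . e (], [X → . X B e], [X → . e X e]
No further items can be added.

I₀ = { [B → . X], [B → . b], [B → .], [B' → . B], [X → . X B e], [X → . e (], [X → . e X e] }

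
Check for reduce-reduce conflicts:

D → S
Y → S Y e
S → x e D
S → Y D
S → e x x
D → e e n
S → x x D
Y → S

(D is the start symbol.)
Augment with D' → D and build the canonical LR(0) collection (I0 = CLOSURE({[D' → . D]}), then GOTO on every symbol after a dot until no new states appear). It has 19 states:
  I0: { [D → . S], [D → . e e n], [D' → . D], [S → . Y D], [S → . e x x], [S → . x e D], [S → . x x D], [Y → . S Y e], [Y → . S] }  — shift
  I1: { [D' → D .] }  — accept
  I2: { [D → S .], [S → . Y D], [S → . e x x], [S → . x e D], [S → . x x D], [Y → . S Y e], [Y → . S], [Y → S . Y e], [Y → S .] }  — shift, 2 reduces
  I3: { [D → . S], [D → . e e n], [S → . Y D], [S → . e x x], [S → . x e D], [S → . x x D], [S → Y . D], [Y → . S Y e], [Y → . S] }  — shift
  I4: { [D → e . e n], [S → e . x x] }  — shift
  I5: { [S → x . e D], [S → x . x D] }  — shift
  I6: { [D → . S], [D → . e e n], [S → . Y D], [S → . e x x], [S → . x e D], [S → . x x D], [S → x e . D], [Y → . S Y e], [Y → . S] }  — shift
  I7: { [D → . S], [D → . e e n], [S → . Y D], [S → . e x x], [S → . x e D], [S → . x x D], [S → x x . D], [Y → . S Y e], [Y → . S] }  — shift
  I8: { [S → x x D .] }  — reduce
  I9: { [S → x e D .] }  — reduce
  I10: { [D → e e . n] }  — shift
  I11: { [S → e x . x] }  — shift
  I12: { [S → e x x .] }  — reduce
  I13: { [D → e e n .] }  — reduce
  I14: { [S → Y D .] }  — reduce
  I15: { [S → . Y D], [S → . e x x], [S → . x e D], [S → . x x D], [Y → . S Y e], [Y → . S], [Y → S . Y e], [Y → S .] }  — shift, reduce
  I16: { [D → . S], [D → . e e n], [S → . Y D], [S → . e x x], [S → . x e D], [S → . x x D], [S → Y . D], [Y → . S Y e], [Y → . S], [Y → S Y . e] }  — shift
  I17: { [S → e . x x] }  — shift
  I18: { [D → e . e n], [S → e . x x], [Y → S Y e .] }  — shift, reduce

I2 contains complete items [D → S .], [Y → S .] — reduce-reduce conflict.

Answer: Yes — I2: [D → S .] vs [Y → S .]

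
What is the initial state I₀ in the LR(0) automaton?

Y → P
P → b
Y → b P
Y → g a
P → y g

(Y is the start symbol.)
{ [P → . b], [P → . y g], [Y → . P], [Y → . b P], [Y → . g a], [Y' → . Y] }

First, augment the grammar with Y' → Y
I₀ = CLOSURE({ [Y' → . Y] }):
  [Y' → . Y] has the dot before Y: add [Y → . P], [Y → . b P], [Y → . g a]
  [Y → . P] has the dot before P: add [P → . b], [P → . y g]
No further items can be added.

I₀ = { [P → . b], [P → . y g], [Y → . P], [Y → . b P], [Y → . g a], [Y' → . Y] }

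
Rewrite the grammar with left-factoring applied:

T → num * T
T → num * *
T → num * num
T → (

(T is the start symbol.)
T → num * T'
T' → T
T' → *
T' → num
T → (

Left-factoring transforms A → αβ₁ | αβ₂ into A → αA' and A' → β₁ | β₂
(α is the longest common prefix among the alternatives). Repeat until
no nonterminal has two alternatives with a common prefix.

Round 1: T has alternatives sharing prefix 'num *'. Introduce T': T → num * T'
  Add: T' → T
  Add: T' → *
  Add: T' → num

No remaining common prefixes — done.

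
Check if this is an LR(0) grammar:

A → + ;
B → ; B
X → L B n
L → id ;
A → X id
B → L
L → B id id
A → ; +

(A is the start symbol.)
No. Shift-reduce conflict between [B → L .] and [B → . ; B]

A grammar is LR(0) if no state in the canonical LR(0) collection has:
  - both a shift item (dot before a terminal) and a complete item (shift-reduce conflict), or
  - two or more complete items (reduce-reduce conflict; the accept item [A' → A .] counts as a complete item here).

Augment with A' → A and build the canonical LR(0) collection (I0 = CLOSURE({[A' → . A]}), then GOTO on every symbol after a dot until no new states appear). It has 19 states:
  I0: { [A → . + ;], [A → . ; +], [A → . X id], [A' → . A], [B → . ; B], [B → . L], [L → . B id id], [L → . id ;], [X → . L B n] }  — shift
  I1: { [A → + . ;] }  — shift
  I2: { [A → ; . +], [B → . ; B], [B → . L], [B → ; . B], [L → . B id id], [L → . id ;] }  — shift
  I3: { [A' → A .] }  — accept
  I4: { [L → B . id id] }  — shift
  I5: { [B → . ; B], [B → . L], [B → L .], [L → . B id id], [L → . id ;], [X → L . B n] }  — shift, reduce
  I6: { [A → X . id] }  — shift
  I7: { [L → id . ;] }  — shift
  I8: { [L → id ; .] }  — reduce
  I9: { [A → X id .] }  — reduce
  I10: { [B → . ; B], [B → . L], [B → ; . B], [L → . B id id], [L → . id ;] }  — shift
  I11: { [L → B . id id], [X → L B . n] }  — shift
  I12: { [B → L .] }  — reduce
  I13: { [L → B id . id] }  — shift
  I14: { [X → L B n .] }  — reduce
  I15: { [L → B id id .] }  — reduce
  I16: { [B → ; B .], [L → B . id id] }  — shift, reduce
  I17: { [A → ; + .] }  — reduce
  I18: { [A → + ; .] }  — reduce

Conflict in state I5:
  Shift-reduce conflict between [B → L .] and [B → . ; B]
So the grammar is NOT LR(0).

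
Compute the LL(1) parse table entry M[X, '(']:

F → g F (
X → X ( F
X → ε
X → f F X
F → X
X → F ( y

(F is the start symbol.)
To find M[X, '('], we find productions for X where '(' is in the predict set (PREDICT(N → α) = (FIRST(α) \ {ε}) ∪ (FOLLOW(N) if α ⇒* ε)).

Relevant sets:
  FIRST(X) = { '(', 'f', 'g', ε }
  FIRST(F) = { '(', 'f', 'g', ε }
  FOLLOW(X) = { $, '(', 'f', 'g' }

X → X ( F: PREDICT = { '(', 'f', 'g' }
  '(' is in predict set, so this production goes in M[X, '(']
X → ε: PREDICT = { $, '(', 'f', 'g' }
  '(' is in predict set, so this production goes in M[X, '(']
X → f F X: PREDICT = { 'f' }
X → F ( y: PREDICT = { '(', 'f', 'g' }
  '(' is in predict set, so this production goes in M[X, '(']

M[X, '('] = X → X ( F, X → ε, X → F ( y  (a multiply-defined cell — the grammar is not LL(1))

Answer: X → X ( F, X → ε, X → F ( y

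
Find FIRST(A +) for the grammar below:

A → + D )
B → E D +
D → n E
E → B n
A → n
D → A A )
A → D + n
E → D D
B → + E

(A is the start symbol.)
{ '+', 'n' }

FIRST sets of the non-terminals involved (from the grammar, by fixed-point iteration):
  FIRST(A) = { '+', 'n' }

To compute FIRST(A +), process the symbols left to right:
Symbol A is a non-terminal. Add FIRST(A) \ {ε} = { '+', 'n' }
A is not nullable (ε ∉ FIRST(A)), so stop here.
FIRST(A +) = { '+', 'n' }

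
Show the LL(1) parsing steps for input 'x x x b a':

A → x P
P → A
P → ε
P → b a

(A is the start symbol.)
LL(1) parsing maintains a stack (initially the start symbol over $) and the input. At each step: if the stack top is a terminal, match it against the current input token; if it is a non-terminal N, replace it with the RHS of M[N, lookahead] (the unique production whose predict set contains the lookahead).

Stack is shown with the top on the left.

Stack  Input        Action
--------------------------
A $    x x x b a $  output A → x P
x P $  x x x b a $  match 'x'
P $    x x b a $    output P → A
A $    x x b a $    output A → x P
x P $  x x b a $    match 'x'
P $    x b a $      output P → A
A $    x b a $      output A → x P
x P $  x b a $      match 'x'
P $    b a $        output P → b a
b a $  b a $        match 'b'
a $    a $          match 'a'
$      $            accept

The string is accepted.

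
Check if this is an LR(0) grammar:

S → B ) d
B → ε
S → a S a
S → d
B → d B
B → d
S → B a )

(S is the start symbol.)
No. Shift-reduce conflict between [B → .] and [B → . d]

A grammar is LR(0) if no state in the canonical LR(0) collection has:
  - both a shift item (dot before a terminal) and a complete item (shift-reduce conflict), or
  - two or more complete items (reduce-reduce conflict; the accept item [S' → S .] counts as a complete item here).

Augment with S' → S and build the canonical LR(0) collection (I0 = CLOSURE({[S' → . S]}), then GOTO on every symbol after a dot until no new states appear). It has 13 states:
  I0: { [B → . d B], [B → . d], [B → .], [S → . B ) d], [S → . B a )], [S → . a S a], [S → . d], [S' → . S] }  — shift, reduce
  I1: { [S → B . ) d], [S → B . a )] }  — shift
  I2: { [S' → S .] }  — accept
  I3: { [B → . d B], [B → . d], [B → .], [S → . B ) d], [S → . B a )], [S → . a S a], [S → . d], [S → a . S a] }  — shift, reduce
  I4: { [B → . d B], [B → . d], [B → .], [B → d . B], [B → d .], [S → d .] }  — shift, 3 reduces
  I5: { [B → d B .] }  — reduce
  I6: { [B → . d B], [B → . d], [B → .], [B → d . B], [B → d .] }  — shift, 2 reduces
  I7: { [S → a S . a] }  — shift
  I8: { [S → a S a .] }  — reduce
  I9: { [S → B ) . d] }  — shift
  I10: { [S → B a . )] }  — shift
  I11: { [S → B a ) .] }  — reduce
  I12: { [S → B ) d .] }  — reduce

Conflict in state I0:
  Shift-reduce conflict between [B → .] and [B → . d]
So the grammar is NOT LR(0).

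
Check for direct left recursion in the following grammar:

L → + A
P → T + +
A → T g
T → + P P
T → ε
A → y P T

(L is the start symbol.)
No direct left recursion

Direct left recursion occurs when N → N α for some non-terminal N (the right-hand side begins with the left-hand side itself).

L → + A: starts with '+'
P → T + +: starts with T
A → T g: starts with T
T → + P P: starts with '+'
T → ε: starts with ε
A → y P T: starts with y

No direct left recursion found.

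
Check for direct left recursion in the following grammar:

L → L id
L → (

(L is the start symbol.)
Direct left recursion occurs when N → N α for some non-terminal N (the right-hand side begins with the left-hand side itself).

L → L id: LEFT RECURSIVE (starts with L)
L → (: starts with '('

The grammar has direct left recursion on: L.

Answer: Yes, L is left-recursive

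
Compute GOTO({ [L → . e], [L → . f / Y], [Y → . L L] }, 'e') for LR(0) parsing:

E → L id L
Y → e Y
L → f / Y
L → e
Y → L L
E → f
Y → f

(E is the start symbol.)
GOTO(I, 'e') = CLOSURE({ [A → αX.β] : [A → α.Xβ] ∈ I, X = 'e' })

Items with dot before 'e', with the dot advanced:
  [L → . e] → [L → e .]
Closure adds nothing (no advanced item has the dot before a non-terminal).

GOTO = { [L → e .] }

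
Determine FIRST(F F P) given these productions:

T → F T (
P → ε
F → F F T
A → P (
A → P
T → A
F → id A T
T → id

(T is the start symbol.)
FIRST sets of the non-terminals involved (from the grammar, by fixed-point iteration):
  FIRST(F) = { 'id' }

To compute FIRST(F F P), process the symbols left to right:
Symbol F is a non-terminal. Add FIRST(F) \ {ε} = { 'id' }
F is not nullable (ε ∉ FIRST(F)), so stop here.
FIRST(F F P) = { 'id' }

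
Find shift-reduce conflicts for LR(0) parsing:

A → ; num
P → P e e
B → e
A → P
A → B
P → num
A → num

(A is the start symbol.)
Yes — I4: [A → P .] vs [P → P . e e]

A shift-reduce conflict occurs when an LR(0) state has both:
  - a complete (reduce) item [A → α .] (dot at the end), and
  - a shift item [B → β . c γ] (dot before a terminal).

Augment with A' → A and build the canonical LR(0) collection (I0 = CLOSURE({[A' → . A]}), then GOTO on every symbol after a dot until no new states appear). It has 10 states:
  I0: { [A → . ; num], [A → . B], [A → . P], [A → . num], [A' → . A], [B → . e], [P → . P e e], [P → . num] }  — shift
  I1: { [A → ; . num] }  — shift
  I2: { [A' → A .] }  — accept
  I3: { [A → B .] }  — reduce
  I4: { [A → P .], [P → P . e e] }  — shift, reduce
  I5: { [B → e .] }  — reduce
  I6: { [A → num .], [P → num .] }  — 2 reduces
  I7: { [P → P e . e] }  — shift
  I8: { [P → P e e .] }  — reduce
  I9: { [A → ; num .] }  — reduce

I4 contains reduce item [A → P .] and shift item [P → P . e e] — shift-reduce conflict.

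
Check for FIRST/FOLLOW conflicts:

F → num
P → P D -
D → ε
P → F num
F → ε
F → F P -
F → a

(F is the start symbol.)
Yes. F → num with FOLLOW(F) on { 'num' }; F → F P '-' with FOLLOW(F) on { 'a', 'num' }; F → a with FOLLOW(F) on { 'a' }

Nullable non-terminals: D, F.
FIRST sets used below: FIRST(F) = { 'a', 'num', ε }, FIRST(P) = { 'a', 'num' }
D has a nullable alternative but only one production, so nothing to check.

F: nullable alternative(s) F → ε; FOLLOW(F) = { $, 'a', 'num' }
  F → num: FIRST \ {ε} = { 'num' } — overlaps FOLLOW(F) on { 'num' }: CONFLICT
  F → ε: FIRST \ {ε} = { } — this is the only nullable alternative, skip
  F → F P -: FIRST \ {ε} = { 'a', 'num' } — overlaps FOLLOW(F) on { 'a', 'num' }: CONFLICT
  F → a: FIRST \ {ε} = { 'a' } — overlaps FOLLOW(F) on { 'a' }: CONFLICT

P has no nullable alternative, so no FIRST/FOLLOW check is needed there.

So the grammar has 3 FIRST/FOLLOW conflicts (marked CONFLICT above).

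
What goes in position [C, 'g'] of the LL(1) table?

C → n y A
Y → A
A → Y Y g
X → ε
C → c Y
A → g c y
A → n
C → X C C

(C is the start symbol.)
Empty (error entry)

To find M[C, 'g'], we find productions for C where 'g' is in the predict set (PREDICT(N → α) = (FIRST(α) \ {ε}) ∪ (FOLLOW(N) if α ⇒* ε)).

Relevant sets:
  FIRST(X) = { ε }
  FIRST(C) = { 'c', 'n' }

C → n y A: PREDICT = { 'n' }
C → c Y: PREDICT = { 'c' }
C → X C C: PREDICT = { 'c', 'n' }

M[C, 'g'] is empty (no production applies)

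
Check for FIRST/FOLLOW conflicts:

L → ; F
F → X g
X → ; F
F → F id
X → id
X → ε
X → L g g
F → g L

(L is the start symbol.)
No FIRST/FOLLOW conflicts.

A FIRST/FOLLOW conflict occurs when a non-terminal N has a nullable alternative N → β (β ⇒* ε) and another alternative N → α with FIRST(α) ∩ FOLLOW(N) ≠ ∅: on such a lookahead the parser cannot decide between expanding α and letting N vanish via β.

Nullable non-terminals: X.
FIRST sets used below: FIRST(L) = { ';' }

X: nullable alternative(s) X → ε; FOLLOW(X) = { 'g' }
  X → ; F: FIRST \ {ε} = { ';' } — disjoint from FOLLOW(X)
  X → id: FIRST \ {ε} = { 'id' } — disjoint from FOLLOW(X)
  X → ε: FIRST \ {ε} = { } — this is the only nullable alternative, skip
  X → L g g: FIRST \ {ε} = { ';' } — disjoint from FOLLOW(X)

F, L have no nullable alternative, so no FIRST/FOLLOW check is needed there.

No FIRST/FOLLOW conflicts found.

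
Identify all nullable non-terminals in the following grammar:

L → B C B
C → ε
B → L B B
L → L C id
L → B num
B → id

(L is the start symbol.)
A non-terminal is nullable if it can derive ε (the empty string): either it has an ε-production, or it has a production whose right-hand side consists entirely of nullable non-terminals.

ε-productions: C → ε
So C is immediately nullable.
No further non-terminal can be added: every production for the remaining non-terminals contains a terminal or a non-nullable non-terminal.
Nullable = { 'C' }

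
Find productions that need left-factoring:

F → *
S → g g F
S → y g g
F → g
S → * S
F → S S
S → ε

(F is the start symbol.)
Left-factoring is needed when two productions for the same non-terminal
share a common prefix on the right-hand side.

Productions for F:
  F → *
  F → g
  F → S S
Productions for S:
  S → g g F
  S → y g g
  S → * S
  S → ε

No common prefixes found.

Answer: No, left-factoring is not needed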